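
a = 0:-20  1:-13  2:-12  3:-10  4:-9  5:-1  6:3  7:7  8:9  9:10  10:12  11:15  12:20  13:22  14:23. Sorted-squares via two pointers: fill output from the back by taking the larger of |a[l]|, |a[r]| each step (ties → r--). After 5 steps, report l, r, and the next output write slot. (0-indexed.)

[0,14] |-20|<=|23| out[14]=529 → r--
[0,13] |-20|<=|22| out[13]=484 → r--
[0,12] |-20|<=|20| out[12]=400 → r--
[0,11] |-20|>|15| out[11]=400 → l++
[1,11] |-13|<=|15| out[10]=225 → r--

l=1, r=10, next write slot=9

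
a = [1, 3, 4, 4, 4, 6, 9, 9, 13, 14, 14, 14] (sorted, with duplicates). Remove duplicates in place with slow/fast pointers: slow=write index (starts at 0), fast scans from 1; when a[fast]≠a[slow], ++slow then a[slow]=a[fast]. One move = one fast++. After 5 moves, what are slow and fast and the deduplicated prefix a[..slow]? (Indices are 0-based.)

slow=0 fast=1: a[fast]=3≠a[slow]=1 write a[1]=3, slow++,fast++
slow=1 fast=2: a[fast]=4≠a[slow]=3 write a[2]=4, slow++,fast++
slow=2 fast=3: a[fast]=4=a[slow] dup, fast++
slow=2 fast=4: a[fast]=4=a[slow] dup, fast++
slow=2 fast=5: a[fast]=6≠a[slow]=4 write a[3]=6, slow++,fast++

slow=3, fast=6, prefix=[1, 3, 4, 6]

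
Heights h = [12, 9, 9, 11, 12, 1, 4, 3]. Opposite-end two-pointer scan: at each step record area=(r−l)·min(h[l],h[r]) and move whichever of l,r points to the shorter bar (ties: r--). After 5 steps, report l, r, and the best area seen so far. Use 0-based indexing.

[0,7] min(12,3)*7=21 best=21 * → r--
[0,6] min(12,4)*6=24 best=24 * → r--
[0,5] min(12,1)*5=5 best=24 → r--
[0,4] min(12,12)*4=48 best=48 * → r--
[0,3] min(12,11)*3=33 best=48 → r--

l=0, r=2, best area=48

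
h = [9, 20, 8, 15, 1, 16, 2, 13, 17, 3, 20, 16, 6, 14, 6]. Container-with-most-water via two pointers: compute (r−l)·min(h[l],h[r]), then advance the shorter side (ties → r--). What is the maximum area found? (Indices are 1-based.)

max area = 180

l=1 r=15: min(9,6)*14=84 best=84 *, r--
l=1 r=14: min(9,14)*13=117 best=117 *, l++
l=2 r=14: min(20,14)*12=168 best=168 *, r--
l=2 r=13: min(20,6)*11=66 best=168, r--
l=2 r=12: min(20,16)*10=160 best=168, r--
l=2 r=11: min(20,20)*9=180 best=180 *, r--
l=2 r=10: min(20,3)*8=24 best=180, r--
l=2 r=9: min(20,17)*7=119 best=180, r--
l=2 r=8: min(20,13)*6=78 best=180, r--
l=2 r=7: min(20,2)*5=10 best=180, r--
l=2 r=6: min(20,16)*4=64 best=180, r--
l=2 r=5: min(20,1)*3=3 best=180, r--
l=2 r=4: min(20,15)*2=30 best=180, r--
l=2 r=3: min(20,8)*1=8 best=180, r--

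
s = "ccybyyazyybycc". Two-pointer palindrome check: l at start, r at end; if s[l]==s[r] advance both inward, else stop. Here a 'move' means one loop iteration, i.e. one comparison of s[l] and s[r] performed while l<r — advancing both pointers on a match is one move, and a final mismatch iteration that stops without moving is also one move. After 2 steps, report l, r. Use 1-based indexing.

l=3, r=12

[1,14] 'c'=='c' → l++,r--
[2,13] 'c'=='c' → l++,r--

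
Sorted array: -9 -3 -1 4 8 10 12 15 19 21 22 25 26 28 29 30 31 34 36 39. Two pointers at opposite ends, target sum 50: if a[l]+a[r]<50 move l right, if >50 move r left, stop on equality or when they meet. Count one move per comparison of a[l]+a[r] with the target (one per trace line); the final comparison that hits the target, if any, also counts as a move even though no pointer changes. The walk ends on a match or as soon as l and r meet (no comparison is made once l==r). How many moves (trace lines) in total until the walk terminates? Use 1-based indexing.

12 moves

[1,20] -9+39=30 <50 → l++
[2,20] -3+39=36 <50 → l++
[3,20] -1+39=38 <50 → l++
[4,20] 4+39=43 <50 → l++
[5,20] 8+39=47 <50 → l++
[6,20] 10+39=49 <50 → l++
[7,20] 12+39=51 >50 → r--
[7,19] 12+36=48 <50 → l++
[8,19] 15+36=51 >50 → r--
[8,18] 15+34=49 <50 → l++
[9,18] 19+34=53 >50 → r--
[9,17] 19+31=50 → found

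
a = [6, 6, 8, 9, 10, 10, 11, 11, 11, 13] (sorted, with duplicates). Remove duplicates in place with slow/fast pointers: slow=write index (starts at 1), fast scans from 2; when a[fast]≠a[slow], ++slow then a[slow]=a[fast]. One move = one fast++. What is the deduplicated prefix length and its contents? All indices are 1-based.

slow=1 fast=2: a[fast]=6=a[slow] dup, fast++
slow=1 fast=3: a[fast]=8≠a[slow]=6 write a[2]=8, slow++,fast++
slow=2 fast=4: a[fast]=9≠a[slow]=8 write a[3]=9, slow++,fast++
slow=3 fast=5: a[fast]=10≠a[slow]=9 write a[4]=10, slow++,fast++
slow=4 fast=6: a[fast]=10=a[slow] dup, fast++
slow=4 fast=7: a[fast]=11≠a[slow]=10 write a[5]=11, slow++,fast++
slow=5 fast=8: a[fast]=11=a[slow] dup, fast++
slow=5 fast=9: a[fast]=11=a[slow] dup, fast++
slow=5 fast=10: a[fast]=13≠a[slow]=11 write a[6]=13, slow++,fast++

length 6; prefix = [6, 8, 9, 10, 11, 13]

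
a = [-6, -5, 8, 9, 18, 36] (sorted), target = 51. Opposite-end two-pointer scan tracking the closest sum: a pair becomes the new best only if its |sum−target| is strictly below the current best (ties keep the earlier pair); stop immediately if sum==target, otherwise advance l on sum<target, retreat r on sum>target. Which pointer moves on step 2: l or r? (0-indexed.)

l

[0,5] -6+36=30 d=21 * → l++
[1,5] -5+36=31 d=20 * → l++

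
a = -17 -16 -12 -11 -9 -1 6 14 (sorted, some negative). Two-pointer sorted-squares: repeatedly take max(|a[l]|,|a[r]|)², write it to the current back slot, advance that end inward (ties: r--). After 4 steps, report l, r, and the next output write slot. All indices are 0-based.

l=0 r=7: |-17|>|14| out[7]=289, l++
l=1 r=7: |-16|>|14| out[6]=256, l++
l=2 r=7: |-12|<=|14| out[5]=196, r--
l=2 r=6: |-12|>|6| out[4]=144, l++

l=3, r=6, next write slot=3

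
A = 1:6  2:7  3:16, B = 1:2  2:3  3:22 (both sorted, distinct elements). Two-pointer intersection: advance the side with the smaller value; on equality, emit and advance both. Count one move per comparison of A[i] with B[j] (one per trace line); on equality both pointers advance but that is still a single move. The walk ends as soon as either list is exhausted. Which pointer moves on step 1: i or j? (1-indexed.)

[i=1,j=1] 6>2 → j++

j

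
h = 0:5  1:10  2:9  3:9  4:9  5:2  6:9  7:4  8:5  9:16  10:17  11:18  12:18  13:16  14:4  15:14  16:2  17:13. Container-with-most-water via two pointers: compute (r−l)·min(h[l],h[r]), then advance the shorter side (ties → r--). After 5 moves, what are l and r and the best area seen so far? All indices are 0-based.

l=5, r=17, best area=160

[0,17] min(5,13)*17=85 best=85 * → l++
[1,17] min(10,13)*16=160 best=160 * → l++
[2,17] min(9,13)*15=135 best=160 → l++
[3,17] min(9,13)*14=126 best=160 → l++
[4,17] min(9,13)*13=117 best=160 → l++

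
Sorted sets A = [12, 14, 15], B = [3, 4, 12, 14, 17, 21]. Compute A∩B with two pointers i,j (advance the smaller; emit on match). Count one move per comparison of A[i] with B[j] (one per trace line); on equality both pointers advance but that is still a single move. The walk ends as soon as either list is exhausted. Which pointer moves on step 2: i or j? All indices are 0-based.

i=0 j=0: 12>3, j++
i=0 j=1: 12>4, j++

j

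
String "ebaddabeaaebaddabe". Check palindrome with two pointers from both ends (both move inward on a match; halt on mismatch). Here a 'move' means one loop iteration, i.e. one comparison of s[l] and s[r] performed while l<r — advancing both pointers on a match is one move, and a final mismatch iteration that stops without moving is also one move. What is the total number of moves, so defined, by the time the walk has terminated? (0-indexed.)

l=0 r=17: 'e'=='e', l++,r--
l=1 r=16: 'b'=='b', l++,r--
l=2 r=15: 'a'=='a', l++,r--
l=3 r=14: 'd'=='d', l++,r--
l=4 r=13: 'd'=='d', l++,r--
l=5 r=12: 'a'=='a', l++,r--
l=6 r=11: 'b'=='b', l++,r--
l=7 r=10: 'e'=='e', l++,r--
l=8 r=9: 'a'=='a', l++,r--

9 moves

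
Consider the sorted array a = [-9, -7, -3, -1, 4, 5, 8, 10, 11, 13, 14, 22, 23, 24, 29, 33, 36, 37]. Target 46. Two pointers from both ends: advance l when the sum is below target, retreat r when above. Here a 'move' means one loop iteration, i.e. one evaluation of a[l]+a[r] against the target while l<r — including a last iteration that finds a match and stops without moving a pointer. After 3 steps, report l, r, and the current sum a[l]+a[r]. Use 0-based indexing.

[0,17] -9+37=28 <46 → l++
[1,17] -7+37=30 <46 → l++
[2,17] -3+37=34 <46 → l++

l=3, r=17, sum=36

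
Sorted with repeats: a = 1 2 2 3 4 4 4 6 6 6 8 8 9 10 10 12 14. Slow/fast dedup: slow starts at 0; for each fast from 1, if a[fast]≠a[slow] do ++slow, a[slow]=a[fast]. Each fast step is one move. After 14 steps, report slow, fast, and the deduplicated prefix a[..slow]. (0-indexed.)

slow=7, fast=15, prefix=[1, 2, 3, 4, 6, 8, 9, 10]

slow=0 fast=1: a[fast]=2≠a[slow]=1 write a[1]=2, slow++,fast++
slow=1 fast=2: a[fast]=2=a[slow] dup, fast++
slow=1 fast=3: a[fast]=3≠a[slow]=2 write a[2]=3, slow++,fast++
slow=2 fast=4: a[fast]=4≠a[slow]=3 write a[3]=4, slow++,fast++
slow=3 fast=5: a[fast]=4=a[slow] dup, fast++
slow=3 fast=6: a[fast]=4=a[slow] dup, fast++
slow=3 fast=7: a[fast]=6≠a[slow]=4 write a[4]=6, slow++,fast++
slow=4 fast=8: a[fast]=6=a[slow] dup, fast++
slow=4 fast=9: a[fast]=6=a[slow] dup, fast++
slow=4 fast=10: a[fast]=8≠a[slow]=6 write a[5]=8, slow++,fast++
slow=5 fast=11: a[fast]=8=a[slow] dup, fast++
slow=5 fast=12: a[fast]=9≠a[slow]=8 write a[6]=9, slow++,fast++
slow=6 fast=13: a[fast]=10≠a[slow]=9 write a[7]=10, slow++,fast++
slow=7 fast=14: a[fast]=10=a[slow] dup, fast++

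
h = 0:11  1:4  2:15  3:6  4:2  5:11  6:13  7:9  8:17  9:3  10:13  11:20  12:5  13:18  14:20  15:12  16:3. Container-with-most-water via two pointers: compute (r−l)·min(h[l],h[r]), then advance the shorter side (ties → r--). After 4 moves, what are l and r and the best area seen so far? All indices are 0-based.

[0,16] min(11,3)*16=48 best=48 * → r--
[0,15] min(11,12)*15=165 best=165 * → l++
[1,15] min(4,12)*14=56 best=165 → l++
[2,15] min(15,12)*13=156 best=165 → r--

l=2, r=14, best area=165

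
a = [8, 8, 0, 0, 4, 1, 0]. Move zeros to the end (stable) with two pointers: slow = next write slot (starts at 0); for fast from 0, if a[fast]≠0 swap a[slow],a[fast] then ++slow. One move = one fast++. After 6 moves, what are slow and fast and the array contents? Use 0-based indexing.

slow=4, fast=6, a=[8, 8, 4, 1, 0, 0, 0]

(s=0,f=0) a[fast]=8≠0 swap→a[0]=8 → slow++,fast++
(s=1,f=1) a[fast]=8≠0 swap→a[1]=8 → slow++,fast++
(s=2,f=2) a[fast]=0 → fast++
(s=2,f=3) a[fast]=0 → fast++
(s=2,f=4) a[fast]=4≠0 swap→a[2]=4 → slow++,fast++
(s=3,f=5) a[fast]=1≠0 swap→a[3]=1 → slow++,fast++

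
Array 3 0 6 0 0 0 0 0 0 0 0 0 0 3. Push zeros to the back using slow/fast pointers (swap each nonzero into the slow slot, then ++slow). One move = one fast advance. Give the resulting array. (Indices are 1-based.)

[3, 6, 3, 0, 0, 0, 0, 0, 0, 0, 0, 0, 0, 0]

(s=1,f=1) a[fast]=3≠0 swap→a[1]=3 → slow++,fast++
(s=2,f=2) a[fast]=0 → fast++
(s=2,f=3) a[fast]=6≠0 swap→a[2]=6 → slow++,fast++
(s=3,f=4) a[fast]=0 → fast++
(s=3,f=5) a[fast]=0 → fast++
(s=3,f=6) a[fast]=0 → fast++
(s=3,f=7) a[fast]=0 → fast++
(s=3,f=8) a[fast]=0 → fast++
(s=3,f=9) a[fast]=0 → fast++
(s=3,f=10) a[fast]=0 → fast++
(s=3,f=11) a[fast]=0 → fast++
(s=3,f=12) a[fast]=0 → fast++
(s=3,f=13) a[fast]=0 → fast++
(s=3,f=14) a[fast]=3≠0 swap→a[3]=3 → slow++,fast++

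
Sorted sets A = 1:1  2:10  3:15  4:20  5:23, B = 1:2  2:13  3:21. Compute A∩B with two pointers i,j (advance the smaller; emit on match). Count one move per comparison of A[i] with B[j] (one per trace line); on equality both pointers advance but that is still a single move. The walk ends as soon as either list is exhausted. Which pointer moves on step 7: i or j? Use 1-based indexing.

[i=1,j=1] 1<2 → i++
[i=2,j=1] 10>2 → j++
[i=2,j=2] 10<13 → i++
[i=3,j=2] 15>13 → j++
[i=3,j=3] 15<21 → i++
[i=4,j=3] 20<21 → i++
[i=5,j=3] 23>21 → j++

j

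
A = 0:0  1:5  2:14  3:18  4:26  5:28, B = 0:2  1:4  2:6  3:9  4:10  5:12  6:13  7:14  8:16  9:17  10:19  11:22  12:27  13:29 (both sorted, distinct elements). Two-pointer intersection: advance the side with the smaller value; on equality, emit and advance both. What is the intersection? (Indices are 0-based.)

intersection = [14]

i=0 j=0: 0<2, i++
i=1 j=0: 5>2, j++
i=1 j=1: 5>4, j++
i=1 j=2: 5<6, i++
i=2 j=2: 14>6, j++
i=2 j=3: 14>9, j++
i=2 j=4: 14>10, j++
i=2 j=5: 14>12, j++
i=2 j=6: 14>13, j++
i=2 j=7: 14==14 emit, i++,j++
i=3 j=8: 18>16, j++
i=3 j=9: 18>17, j++
i=3 j=10: 18<19, i++
i=4 j=10: 26>19, j++
i=4 j=11: 26>22, j++
i=4 j=12: 26<27, i++
i=5 j=12: 28>27, j++
i=5 j=13: 28<29, i++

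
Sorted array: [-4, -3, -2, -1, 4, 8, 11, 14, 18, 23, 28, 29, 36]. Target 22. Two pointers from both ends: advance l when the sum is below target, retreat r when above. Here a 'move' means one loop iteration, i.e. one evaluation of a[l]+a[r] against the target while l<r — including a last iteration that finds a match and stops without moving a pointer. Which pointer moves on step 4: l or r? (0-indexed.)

l=0 r=12: -4+36=32 >22, r--
l=0 r=11: -4+29=25 >22, r--
l=0 r=10: -4+28=24 >22, r--
l=0 r=9: -4+23=19 <22, l++

l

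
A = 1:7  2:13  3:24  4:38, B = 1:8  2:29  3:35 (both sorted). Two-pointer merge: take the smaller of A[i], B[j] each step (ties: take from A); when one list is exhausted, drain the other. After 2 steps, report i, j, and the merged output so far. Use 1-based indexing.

[i=1,j=1] A[i]=7<=B[j]=8 take 7 → i++
[i=2,j=1] A[i]=13>B[j]=8 take 8 → j++

i=2, j=2, merged so far=[7, 8]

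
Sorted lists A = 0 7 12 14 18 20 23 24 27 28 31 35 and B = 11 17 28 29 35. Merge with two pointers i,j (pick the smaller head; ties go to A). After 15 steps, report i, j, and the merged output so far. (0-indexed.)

[i=0,j=0] A[i]=0<=B[j]=11 take 0 → i++
[i=1,j=0] A[i]=7<=B[j]=11 take 7 → i++
[i=2,j=0] A[i]=12>B[j]=11 take 11 → j++
[i=2,j=1] A[i]=12<=B[j]=17 take 12 → i++
[i=3,j=1] A[i]=14<=B[j]=17 take 14 → i++
[i=4,j=1] A[i]=18>B[j]=17 take 17 → j++
[i=4,j=2] A[i]=18<=B[j]=28 take 18 → i++
[i=5,j=2] A[i]=20<=B[j]=28 take 20 → i++
[i=6,j=2] A[i]=23<=B[j]=28 take 23 → i++
[i=7,j=2] A[i]=24<=B[j]=28 take 24 → i++
[i=8,j=2] A[i]=27<=B[j]=28 take 27 → i++
[i=9,j=2] A[i]=28<=B[j]=28 take 28 → i++
[i=10,j=2] A[i]=31>B[j]=28 take 28 → j++
[i=10,j=3] A[i]=31>B[j]=29 take 29 → j++
[i=10,j=4] A[i]=31<=B[j]=35 take 31 → i++

i=11, j=4, merged so far=[0, 7, 11, 12, 14, 17, 18, 20, 23, 24, 27, 28, 28, 29, 31]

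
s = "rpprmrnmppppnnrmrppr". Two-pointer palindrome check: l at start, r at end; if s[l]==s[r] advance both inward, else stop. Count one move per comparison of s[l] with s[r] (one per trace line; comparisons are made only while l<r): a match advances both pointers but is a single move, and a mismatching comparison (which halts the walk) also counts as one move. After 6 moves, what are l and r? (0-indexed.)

[0,19] 'r'=='r' → l++,r--
[1,18] 'p'=='p' → l++,r--
[2,17] 'p'=='p' → l++,r--
[3,16] 'r'=='r' → l++,r--
[4,15] 'm'=='m' → l++,r--
[5,14] 'r'=='r' → l++,r--

l=6, r=13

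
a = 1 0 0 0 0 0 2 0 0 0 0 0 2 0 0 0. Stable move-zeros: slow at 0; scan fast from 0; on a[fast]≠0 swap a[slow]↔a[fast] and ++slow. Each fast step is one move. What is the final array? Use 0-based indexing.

[1, 2, 2, 0, 0, 0, 0, 0, 0, 0, 0, 0, 0, 0, 0, 0]

slow=0 fast=0: a[fast]=1≠0 swap→a[0]=1, slow++,fast++
slow=1 fast=1: a[fast]=0, fast++
slow=1 fast=2: a[fast]=0, fast++
slow=1 fast=3: a[fast]=0, fast++
slow=1 fast=4: a[fast]=0, fast++
slow=1 fast=5: a[fast]=0, fast++
slow=1 fast=6: a[fast]=2≠0 swap→a[1]=2, slow++,fast++
slow=2 fast=7: a[fast]=0, fast++
slow=2 fast=8: a[fast]=0, fast++
slow=2 fast=9: a[fast]=0, fast++
slow=2 fast=10: a[fast]=0, fast++
slow=2 fast=11: a[fast]=0, fast++
slow=2 fast=12: a[fast]=2≠0 swap→a[2]=2, slow++,fast++
slow=3 fast=13: a[fast]=0, fast++
slow=3 fast=14: a[fast]=0, fast++
slow=3 fast=15: a[fast]=0, fast++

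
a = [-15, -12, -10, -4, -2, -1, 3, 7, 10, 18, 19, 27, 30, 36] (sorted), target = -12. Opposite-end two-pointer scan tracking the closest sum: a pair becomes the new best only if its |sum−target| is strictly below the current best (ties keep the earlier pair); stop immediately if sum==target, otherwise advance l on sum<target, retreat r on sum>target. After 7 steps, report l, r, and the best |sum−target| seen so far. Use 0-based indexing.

l=0, r=6, best |Δ|=4

[0,13] -15+36=21 d=33 * → r--
[0,12] -15+30=15 d=27 * → r--
[0,11] -15+27=12 d=24 * → r--
[0,10] -15+19=4 d=16 * → r--
[0,9] -15+18=3 d=15 * → r--
[0,8] -15+10=-5 d=7 * → r--
[0,7] -15+7=-8 d=4 * → r--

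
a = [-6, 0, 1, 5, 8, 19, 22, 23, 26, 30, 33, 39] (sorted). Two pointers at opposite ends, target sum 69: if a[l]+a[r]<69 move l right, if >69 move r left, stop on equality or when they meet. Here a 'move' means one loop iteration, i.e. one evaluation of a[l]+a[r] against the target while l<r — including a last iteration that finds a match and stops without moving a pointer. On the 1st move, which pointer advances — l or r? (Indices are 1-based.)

l

l=1 r=12: -6+39=33 <69, l++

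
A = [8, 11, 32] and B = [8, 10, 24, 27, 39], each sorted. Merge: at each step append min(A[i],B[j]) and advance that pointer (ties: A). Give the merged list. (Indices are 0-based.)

[i=0,j=0] A[i]=8<=B[j]=8 take 8 → i++
[i=1,j=0] A[i]=11>B[j]=8 take 8 → j++
[i=1,j=1] A[i]=11>B[j]=10 take 10 → j++
[i=1,j=2] A[i]=11<=B[j]=24 take 11 → i++
[i=2,j=2] A[i]=32>B[j]=24 take 24 → j++
[i=2,j=3] A[i]=32>B[j]=27 take 27 → j++
[i=2,j=4] A[i]=32<=B[j]=39 take 32 → i++
[i=3,j=4] A done, take B[j]=39 → j++

[8, 8, 10, 11, 24, 27, 32, 39]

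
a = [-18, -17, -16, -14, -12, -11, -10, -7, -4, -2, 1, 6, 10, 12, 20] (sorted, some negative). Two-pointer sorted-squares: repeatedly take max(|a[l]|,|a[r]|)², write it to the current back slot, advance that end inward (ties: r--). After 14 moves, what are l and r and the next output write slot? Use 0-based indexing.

l=0 r=14: |-18|<=|20| out[14]=400, r--
l=0 r=13: |-18|>|12| out[13]=324, l++
l=1 r=13: |-17|>|12| out[12]=289, l++
l=2 r=13: |-16|>|12| out[11]=256, l++
l=3 r=13: |-14|>|12| out[10]=196, l++
l=4 r=13: |-12|<=|12| out[9]=144, r--
l=4 r=12: |-12|>|10| out[8]=144, l++
l=5 r=12: |-11|>|10| out[7]=121, l++
l=6 r=12: |-10|<=|10| out[6]=100, r--
l=6 r=11: |-10|>|6| out[5]=100, l++
l=7 r=11: |-7|>|6| out[4]=49, l++
l=8 r=11: |-4|<=|6| out[3]=36, r--
l=8 r=10: |-4|>|1| out[2]=16, l++
l=9 r=10: |-2|>|1| out[1]=4, l++

l=10, r=10, next write slot=0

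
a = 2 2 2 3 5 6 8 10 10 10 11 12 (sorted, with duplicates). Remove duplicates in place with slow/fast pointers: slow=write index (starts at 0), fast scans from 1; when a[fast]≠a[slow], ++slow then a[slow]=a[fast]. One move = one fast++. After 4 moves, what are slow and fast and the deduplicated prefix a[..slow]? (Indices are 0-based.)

slow=0 fast=1: a[fast]=2=a[slow] dup, fast++
slow=0 fast=2: a[fast]=2=a[slow] dup, fast++
slow=0 fast=3: a[fast]=3≠a[slow]=2 write a[1]=3, slow++,fast++
slow=1 fast=4: a[fast]=5≠a[slow]=3 write a[2]=5, slow++,fast++

slow=2, fast=5, prefix=[2, 3, 5]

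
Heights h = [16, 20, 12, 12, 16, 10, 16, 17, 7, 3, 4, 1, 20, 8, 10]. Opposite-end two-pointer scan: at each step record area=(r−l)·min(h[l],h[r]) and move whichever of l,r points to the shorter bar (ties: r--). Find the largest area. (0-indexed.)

max area = 220

[0,14] min(16,10)*14=140 best=140 * → r--
[0,13] min(16,8)*13=104 best=140 → r--
[0,12] min(16,20)*12=192 best=192 * → l++
[1,12] min(20,20)*11=220 best=220 * → r--
[1,11] min(20,1)*10=10 best=220 → r--
[1,10] min(20,4)*9=36 best=220 → r--
[1,9] min(20,3)*8=24 best=220 → r--
[1,8] min(20,7)*7=49 best=220 → r--
[1,7] min(20,17)*6=102 best=220 → r--
[1,6] min(20,16)*5=80 best=220 → r--
[1,5] min(20,10)*4=40 best=220 → r--
[1,4] min(20,16)*3=48 best=220 → r--
[1,3] min(20,12)*2=24 best=220 → r--
[1,2] min(20,12)*1=12 best=220 → r--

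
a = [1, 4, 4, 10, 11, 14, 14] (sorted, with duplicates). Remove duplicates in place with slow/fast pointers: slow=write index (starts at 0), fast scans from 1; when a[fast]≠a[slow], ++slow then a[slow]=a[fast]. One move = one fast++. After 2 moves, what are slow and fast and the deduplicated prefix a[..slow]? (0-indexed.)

slow=1, fast=3, prefix=[1, 4]

slow=0 fast=1: a[fast]=4≠a[slow]=1 write a[1]=4, slow++,fast++
slow=1 fast=2: a[fast]=4=a[slow] dup, fast++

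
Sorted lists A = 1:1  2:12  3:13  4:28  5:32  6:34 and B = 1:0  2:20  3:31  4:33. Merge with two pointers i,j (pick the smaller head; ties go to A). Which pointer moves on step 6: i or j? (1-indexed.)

i

[i=1,j=1] A[i]=1>B[j]=0 take 0 → j++
[i=1,j=2] A[i]=1<=B[j]=20 take 1 → i++
[i=2,j=2] A[i]=12<=B[j]=20 take 12 → i++
[i=3,j=2] A[i]=13<=B[j]=20 take 13 → i++
[i=4,j=2] A[i]=28>B[j]=20 take 20 → j++
[i=4,j=3] A[i]=28<=B[j]=31 take 28 → i++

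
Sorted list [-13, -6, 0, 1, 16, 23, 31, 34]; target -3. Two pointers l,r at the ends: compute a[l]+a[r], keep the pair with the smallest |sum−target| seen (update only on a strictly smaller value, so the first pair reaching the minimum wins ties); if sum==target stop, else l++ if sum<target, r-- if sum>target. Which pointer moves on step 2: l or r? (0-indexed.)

r

l=0 r=7: -13+34=21 d=24 *, r--
l=0 r=6: -13+31=18 d=21 *, r--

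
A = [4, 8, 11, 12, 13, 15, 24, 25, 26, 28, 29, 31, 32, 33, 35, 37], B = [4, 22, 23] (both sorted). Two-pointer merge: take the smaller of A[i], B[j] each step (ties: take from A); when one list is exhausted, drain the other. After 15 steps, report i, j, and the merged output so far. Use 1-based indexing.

[i=1,j=1] A[i]=4<=B[j]=4 take 4 → i++
[i=2,j=1] A[i]=8>B[j]=4 take 4 → j++
[i=2,j=2] A[i]=8<=B[j]=22 take 8 → i++
[i=3,j=2] A[i]=11<=B[j]=22 take 11 → i++
[i=4,j=2] A[i]=12<=B[j]=22 take 12 → i++
[i=5,j=2] A[i]=13<=B[j]=22 take 13 → i++
[i=6,j=2] A[i]=15<=B[j]=22 take 15 → i++
[i=7,j=2] A[i]=24>B[j]=22 take 22 → j++
[i=7,j=3] A[i]=24>B[j]=23 take 23 → j++
[i=7,j=4] B done, take A[i]=24 → i++
[i=8,j=4] B done, take A[i]=25 → i++
[i=9,j=4] B done, take A[i]=26 → i++
[i=10,j=4] B done, take A[i]=28 → i++
[i=11,j=4] B done, take A[i]=29 → i++
[i=12,j=4] B done, take A[i]=31 → i++

i=13, j=4, merged so far=[4, 4, 8, 11, 12, 13, 15, 22, 23, 24, 25, 26, 28, 29, 31]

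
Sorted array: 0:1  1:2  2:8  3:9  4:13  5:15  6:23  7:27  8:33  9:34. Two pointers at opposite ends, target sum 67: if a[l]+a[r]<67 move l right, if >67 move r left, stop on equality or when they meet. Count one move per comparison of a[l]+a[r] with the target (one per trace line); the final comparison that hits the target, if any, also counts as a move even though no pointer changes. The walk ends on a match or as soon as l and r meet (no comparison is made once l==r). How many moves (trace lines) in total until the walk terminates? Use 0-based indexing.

l=0 r=9: 1+34=35 <67, l++
l=1 r=9: 2+34=36 <67, l++
l=2 r=9: 8+34=42 <67, l++
l=3 r=9: 9+34=43 <67, l++
l=4 r=9: 13+34=47 <67, l++
l=5 r=9: 15+34=49 <67, l++
l=6 r=9: 23+34=57 <67, l++
l=7 r=9: 27+34=61 <67, l++
l=8 r=9: 33+34=67, found

9 moves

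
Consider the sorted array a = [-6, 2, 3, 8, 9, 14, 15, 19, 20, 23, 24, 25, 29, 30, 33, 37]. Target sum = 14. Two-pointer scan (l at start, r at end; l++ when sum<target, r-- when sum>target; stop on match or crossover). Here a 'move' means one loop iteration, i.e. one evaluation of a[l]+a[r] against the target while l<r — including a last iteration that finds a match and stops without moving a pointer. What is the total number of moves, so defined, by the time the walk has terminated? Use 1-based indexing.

8 moves

[1,16] -6+37=31 >14 → r--
[1,15] -6+33=27 >14 → r--
[1,14] -6+30=24 >14 → r--
[1,13] -6+29=23 >14 → r--
[1,12] -6+25=19 >14 → r--
[1,11] -6+24=18 >14 → r--
[1,10] -6+23=17 >14 → r--
[1,9] -6+20=14 → found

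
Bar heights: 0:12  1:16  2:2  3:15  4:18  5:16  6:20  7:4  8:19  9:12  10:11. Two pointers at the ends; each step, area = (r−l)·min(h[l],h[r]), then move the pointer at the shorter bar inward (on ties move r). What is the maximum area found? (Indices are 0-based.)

max area = 112

[0,10] min(12,11)*10=110 best=110 * → r--
[0,9] min(12,12)*9=108 best=110 → r--
[0,8] min(12,19)*8=96 best=110 → l++
[1,8] min(16,19)*7=112 best=112 * → l++
[2,8] min(2,19)*6=12 best=112 → l++
[3,8] min(15,19)*5=75 best=112 → l++
[4,8] min(18,19)*4=72 best=112 → l++
[5,8] min(16,19)*3=48 best=112 → l++
[6,8] min(20,19)*2=38 best=112 → r--
[6,7] min(20,4)*1=4 best=112 → r--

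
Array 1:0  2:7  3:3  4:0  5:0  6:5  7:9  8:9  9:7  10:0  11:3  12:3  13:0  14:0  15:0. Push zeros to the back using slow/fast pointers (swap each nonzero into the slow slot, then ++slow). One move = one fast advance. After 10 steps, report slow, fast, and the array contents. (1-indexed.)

slow=7, fast=11, a=[7, 3, 5, 9, 9, 7, 0, 0, 0, 0, 3, 3, 0, 0, 0]

slow=1 fast=1: a[fast]=0, fast++
slow=1 fast=2: a[fast]=7≠0 swap→a[1]=7, slow++,fast++
slow=2 fast=3: a[fast]=3≠0 swap→a[2]=3, slow++,fast++
slow=3 fast=4: a[fast]=0, fast++
slow=3 fast=5: a[fast]=0, fast++
slow=3 fast=6: a[fast]=5≠0 swap→a[3]=5, slow++,fast++
slow=4 fast=7: a[fast]=9≠0 swap→a[4]=9, slow++,fast++
slow=5 fast=8: a[fast]=9≠0 swap→a[5]=9, slow++,fast++
slow=6 fast=9: a[fast]=7≠0 swap→a[6]=7, slow++,fast++
slow=7 fast=10: a[fast]=0, fast++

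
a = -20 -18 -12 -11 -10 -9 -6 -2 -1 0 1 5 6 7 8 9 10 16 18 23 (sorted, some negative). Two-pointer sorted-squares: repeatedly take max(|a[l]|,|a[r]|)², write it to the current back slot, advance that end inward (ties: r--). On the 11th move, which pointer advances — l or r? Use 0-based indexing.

l=0 r=19: |-20|<=|23| out[19]=529, r--
l=0 r=18: |-20|>|18| out[18]=400, l++
l=1 r=18: |-18|<=|18| out[17]=324, r--
l=1 r=17: |-18|>|16| out[16]=324, l++
l=2 r=17: |-12|<=|16| out[15]=256, r--
l=2 r=16: |-12|>|10| out[14]=144, l++
l=3 r=16: |-11|>|10| out[13]=121, l++
l=4 r=16: |-10|<=|10| out[12]=100, r--
l=4 r=15: |-10|>|9| out[11]=100, l++
l=5 r=15: |-9|<=|9| out[10]=81, r--
l=5 r=14: |-9|>|8| out[9]=81, l++

l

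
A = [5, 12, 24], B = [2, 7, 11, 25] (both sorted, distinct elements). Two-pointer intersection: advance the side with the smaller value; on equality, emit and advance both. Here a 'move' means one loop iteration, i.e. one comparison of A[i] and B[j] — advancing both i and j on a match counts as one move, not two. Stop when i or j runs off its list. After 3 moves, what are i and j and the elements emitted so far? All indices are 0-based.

i=1, j=2, emitted=[]

i=0 j=0: 5>2, j++
i=0 j=1: 5<7, i++
i=1 j=1: 12>7, j++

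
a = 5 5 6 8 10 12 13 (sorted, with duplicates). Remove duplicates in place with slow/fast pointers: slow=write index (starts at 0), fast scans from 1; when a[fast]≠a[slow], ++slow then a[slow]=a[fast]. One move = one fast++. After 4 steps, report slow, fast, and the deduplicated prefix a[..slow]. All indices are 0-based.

(s=0,f=1) a[fast]=5=a[slow] dup → fast++
(s=0,f=2) a[fast]=6≠a[slow]=5 write a[1]=6 → slow++,fast++
(s=1,f=3) a[fast]=8≠a[slow]=6 write a[2]=8 → slow++,fast++
(s=2,f=4) a[fast]=10≠a[slow]=8 write a[3]=10 → slow++,fast++

slow=3, fast=5, prefix=[5, 6, 8, 10]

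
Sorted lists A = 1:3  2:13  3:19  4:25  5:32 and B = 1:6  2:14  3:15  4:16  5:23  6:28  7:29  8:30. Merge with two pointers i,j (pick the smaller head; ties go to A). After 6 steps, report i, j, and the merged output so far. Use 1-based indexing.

i=3, j=5, merged so far=[3, 6, 13, 14, 15, 16]

[i=1,j=1] A[i]=3<=B[j]=6 take 3 → i++
[i=2,j=1] A[i]=13>B[j]=6 take 6 → j++
[i=2,j=2] A[i]=13<=B[j]=14 take 13 → i++
[i=3,j=2] A[i]=19>B[j]=14 take 14 → j++
[i=3,j=3] A[i]=19>B[j]=15 take 15 → j++
[i=3,j=4] A[i]=19>B[j]=16 take 16 → j++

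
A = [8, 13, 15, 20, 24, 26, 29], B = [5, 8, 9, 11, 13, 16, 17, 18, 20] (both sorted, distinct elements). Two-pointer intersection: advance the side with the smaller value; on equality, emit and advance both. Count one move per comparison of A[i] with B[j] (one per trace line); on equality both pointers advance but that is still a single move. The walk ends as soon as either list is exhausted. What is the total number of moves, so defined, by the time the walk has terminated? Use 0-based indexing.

10 moves

[i=0,j=0] 8>5 → j++
[i=0,j=1] 8==8 emit → i++,j++
[i=1,j=2] 13>9 → j++
[i=1,j=3] 13>11 → j++
[i=1,j=4] 13==13 emit → i++,j++
[i=2,j=5] 15<16 → i++
[i=3,j=5] 20>16 → j++
[i=3,j=6] 20>17 → j++
[i=3,j=7] 20>18 → j++
[i=3,j=8] 20==20 emit → i++,j++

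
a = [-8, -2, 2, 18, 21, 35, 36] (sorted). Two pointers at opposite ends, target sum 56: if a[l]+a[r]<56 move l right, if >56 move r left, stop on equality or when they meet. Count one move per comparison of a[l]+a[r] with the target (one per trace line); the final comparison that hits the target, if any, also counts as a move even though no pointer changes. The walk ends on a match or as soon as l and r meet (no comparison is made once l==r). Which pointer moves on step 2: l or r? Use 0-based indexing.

[0,6] -8+36=28 <56 → l++
[1,6] -2+36=34 <56 → l++

l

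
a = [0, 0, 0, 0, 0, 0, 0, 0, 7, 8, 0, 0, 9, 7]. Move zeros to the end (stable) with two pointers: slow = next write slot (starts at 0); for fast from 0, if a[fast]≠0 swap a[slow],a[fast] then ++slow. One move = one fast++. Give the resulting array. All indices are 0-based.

[7, 8, 9, 7, 0, 0, 0, 0, 0, 0, 0, 0, 0, 0]

slow=0 fast=0: a[fast]=0, fast++
slow=0 fast=1: a[fast]=0, fast++
slow=0 fast=2: a[fast]=0, fast++
slow=0 fast=3: a[fast]=0, fast++
slow=0 fast=4: a[fast]=0, fast++
slow=0 fast=5: a[fast]=0, fast++
slow=0 fast=6: a[fast]=0, fast++
slow=0 fast=7: a[fast]=0, fast++
slow=0 fast=8: a[fast]=7≠0 swap→a[0]=7, slow++,fast++
slow=1 fast=9: a[fast]=8≠0 swap→a[1]=8, slow++,fast++
slow=2 fast=10: a[fast]=0, fast++
slow=2 fast=11: a[fast]=0, fast++
slow=2 fast=12: a[fast]=9≠0 swap→a[2]=9, slow++,fast++
slow=3 fast=13: a[fast]=7≠0 swap→a[3]=7, slow++,fast++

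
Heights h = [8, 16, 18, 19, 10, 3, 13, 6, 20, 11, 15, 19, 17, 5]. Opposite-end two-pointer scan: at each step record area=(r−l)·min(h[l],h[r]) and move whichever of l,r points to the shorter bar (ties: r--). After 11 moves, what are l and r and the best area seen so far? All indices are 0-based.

l=0 r=13: min(8,5)*13=65 best=65 *, r--
l=0 r=12: min(8,17)*12=96 best=96 *, l++
l=1 r=12: min(16,17)*11=176 best=176 *, l++
l=2 r=12: min(18,17)*10=170 best=176, r--
l=2 r=11: min(18,19)*9=162 best=176, l++
l=3 r=11: min(19,19)*8=152 best=176, r--
l=3 r=10: min(19,15)*7=105 best=176, r--
l=3 r=9: min(19,11)*6=66 best=176, r--
l=3 r=8: min(19,20)*5=95 best=176, l++
l=4 r=8: min(10,20)*4=40 best=176, l++
l=5 r=8: min(3,20)*3=9 best=176, l++

l=6, r=8, best area=176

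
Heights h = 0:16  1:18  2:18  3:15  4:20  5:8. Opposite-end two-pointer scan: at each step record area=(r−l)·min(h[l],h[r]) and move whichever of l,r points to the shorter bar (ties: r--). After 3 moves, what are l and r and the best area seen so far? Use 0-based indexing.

[0,5] min(16,8)*5=40 best=40 * → r--
[0,4] min(16,20)*4=64 best=64 * → l++
[1,4] min(18,20)*3=54 best=64 → l++

l=2, r=4, best area=64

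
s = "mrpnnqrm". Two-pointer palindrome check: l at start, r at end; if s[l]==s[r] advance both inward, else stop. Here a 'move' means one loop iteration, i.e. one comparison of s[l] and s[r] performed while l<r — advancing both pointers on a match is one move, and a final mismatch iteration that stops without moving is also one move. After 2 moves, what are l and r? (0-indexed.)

l=0 r=7: 'm'=='m', l++,r--
l=1 r=6: 'r'=='r', l++,r--

l=2, r=5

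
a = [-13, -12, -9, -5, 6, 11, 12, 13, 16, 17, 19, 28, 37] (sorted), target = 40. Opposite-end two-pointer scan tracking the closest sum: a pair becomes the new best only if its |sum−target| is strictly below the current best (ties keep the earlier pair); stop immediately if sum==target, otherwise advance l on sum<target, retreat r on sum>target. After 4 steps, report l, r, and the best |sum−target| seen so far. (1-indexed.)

l=5, r=13, best |Δ|=8

l=1 r=13: -13+37=24 d=16 *, l++
l=2 r=13: -12+37=25 d=15 *, l++
l=3 r=13: -9+37=28 d=12 *, l++
l=4 r=13: -5+37=32 d=8 *, l++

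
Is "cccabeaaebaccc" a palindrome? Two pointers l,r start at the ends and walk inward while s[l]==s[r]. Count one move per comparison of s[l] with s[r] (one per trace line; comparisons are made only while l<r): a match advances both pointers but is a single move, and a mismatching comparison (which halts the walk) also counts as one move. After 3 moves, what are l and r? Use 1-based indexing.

l=4, r=11

l=1 r=14: 'c'=='c', l++,r--
l=2 r=13: 'c'=='c', l++,r--
l=3 r=12: 'c'=='c', l++,r--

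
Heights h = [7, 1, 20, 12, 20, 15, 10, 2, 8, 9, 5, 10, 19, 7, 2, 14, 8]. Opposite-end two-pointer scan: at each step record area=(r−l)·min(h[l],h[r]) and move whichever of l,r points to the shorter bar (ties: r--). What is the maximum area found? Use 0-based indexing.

[0,16] min(7,8)*16=112 best=112 * → l++
[1,16] min(1,8)*15=15 best=112 → l++
[2,16] min(20,8)*14=112 best=112 → r--
[2,15] min(20,14)*13=182 best=182 * → r--
[2,14] min(20,2)*12=24 best=182 → r--
[2,13] min(20,7)*11=77 best=182 → r--
[2,12] min(20,19)*10=190 best=190 * → r--
[2,11] min(20,10)*9=90 best=190 → r--
[2,10] min(20,5)*8=40 best=190 → r--
[2,9] min(20,9)*7=63 best=190 → r--
[2,8] min(20,8)*6=48 best=190 → r--
[2,7] min(20,2)*5=10 best=190 → r--
[2,6] min(20,10)*4=40 best=190 → r--
[2,5] min(20,15)*3=45 best=190 → r--
[2,4] min(20,20)*2=40 best=190 → r--
[2,3] min(20,12)*1=12 best=190 → r--

max area = 190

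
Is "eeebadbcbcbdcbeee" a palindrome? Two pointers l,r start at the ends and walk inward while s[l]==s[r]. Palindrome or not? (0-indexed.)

[0,16] 'e'=='e' → l++,r--
[1,15] 'e'=='e' → l++,r--
[2,14] 'e'=='e' → l++,r--
[3,13] 'b'=='b' → l++,r--
[4,12] 'a'!='c' → stop

not a palindrome (mismatch at 4,12)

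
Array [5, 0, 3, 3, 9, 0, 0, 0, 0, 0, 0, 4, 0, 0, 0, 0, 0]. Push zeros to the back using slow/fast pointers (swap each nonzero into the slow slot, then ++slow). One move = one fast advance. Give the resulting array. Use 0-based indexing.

[5, 3, 3, 9, 4, 0, 0, 0, 0, 0, 0, 0, 0, 0, 0, 0, 0]

slow=0 fast=0: a[fast]=5≠0 swap→a[0]=5, slow++,fast++
slow=1 fast=1: a[fast]=0, fast++
slow=1 fast=2: a[fast]=3≠0 swap→a[1]=3, slow++,fast++
slow=2 fast=3: a[fast]=3≠0 swap→a[2]=3, slow++,fast++
slow=3 fast=4: a[fast]=9≠0 swap→a[3]=9, slow++,fast++
slow=4 fast=5: a[fast]=0, fast++
slow=4 fast=6: a[fast]=0, fast++
slow=4 fast=7: a[fast]=0, fast++
slow=4 fast=8: a[fast]=0, fast++
slow=4 fast=9: a[fast]=0, fast++
slow=4 fast=10: a[fast]=0, fast++
slow=4 fast=11: a[fast]=4≠0 swap→a[4]=4, slow++,fast++
slow=5 fast=12: a[fast]=0, fast++
slow=5 fast=13: a[fast]=0, fast++
slow=5 fast=14: a[fast]=0, fast++
slow=5 fast=15: a[fast]=0, fast++
slow=5 fast=16: a[fast]=0, fast++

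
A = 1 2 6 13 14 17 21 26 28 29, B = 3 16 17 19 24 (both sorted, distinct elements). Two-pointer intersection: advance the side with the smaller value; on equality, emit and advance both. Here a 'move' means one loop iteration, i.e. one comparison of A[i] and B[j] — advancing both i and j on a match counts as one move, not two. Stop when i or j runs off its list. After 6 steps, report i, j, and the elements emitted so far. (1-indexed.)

[i=1,j=1] 1<3 → i++
[i=2,j=1] 2<3 → i++
[i=3,j=1] 6>3 → j++
[i=3,j=2] 6<16 → i++
[i=4,j=2] 13<16 → i++
[i=5,j=2] 14<16 → i++

i=6, j=2, emitted=[]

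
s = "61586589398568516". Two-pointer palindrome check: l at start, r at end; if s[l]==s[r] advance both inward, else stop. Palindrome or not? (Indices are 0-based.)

palindrome

[0,16] '6'=='6' → l++,r--
[1,15] '1'=='1' → l++,r--
[2,14] '5'=='5' → l++,r--
[3,13] '8'=='8' → l++,r--
[4,12] '6'=='6' → l++,r--
[5,11] '5'=='5' → l++,r--
[6,10] '8'=='8' → l++,r--
[7,9] '9'=='9' → l++,r--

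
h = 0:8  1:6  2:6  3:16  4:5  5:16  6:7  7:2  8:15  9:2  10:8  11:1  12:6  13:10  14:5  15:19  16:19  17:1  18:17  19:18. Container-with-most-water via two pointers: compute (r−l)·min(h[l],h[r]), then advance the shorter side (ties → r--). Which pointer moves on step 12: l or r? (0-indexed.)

l

[0,19] min(8,18)*19=152 best=152 * → l++
[1,19] min(6,18)*18=108 best=152 → l++
[2,19] min(6,18)*17=102 best=152 → l++
[3,19] min(16,18)*16=256 best=256 * → l++
[4,19] min(5,18)*15=75 best=256 → l++
[5,19] min(16,18)*14=224 best=256 → l++
[6,19] min(7,18)*13=91 best=256 → l++
[7,19] min(2,18)*12=24 best=256 → l++
[8,19] min(15,18)*11=165 best=256 → l++
[9,19] min(2,18)*10=20 best=256 → l++
[10,19] min(8,18)*9=72 best=256 → l++
[11,19] min(1,18)*8=8 best=256 → l++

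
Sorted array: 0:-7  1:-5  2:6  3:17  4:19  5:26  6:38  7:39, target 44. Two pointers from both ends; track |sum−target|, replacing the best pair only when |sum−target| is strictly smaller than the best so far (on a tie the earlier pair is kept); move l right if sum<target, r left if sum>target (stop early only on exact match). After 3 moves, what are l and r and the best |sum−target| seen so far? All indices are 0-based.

l=2, r=6, best |Δ|=1

l=0 r=7: -7+39=32 d=12 *, l++
l=1 r=7: -5+39=34 d=10 *, l++
l=2 r=7: 6+39=45 d=1 *, r--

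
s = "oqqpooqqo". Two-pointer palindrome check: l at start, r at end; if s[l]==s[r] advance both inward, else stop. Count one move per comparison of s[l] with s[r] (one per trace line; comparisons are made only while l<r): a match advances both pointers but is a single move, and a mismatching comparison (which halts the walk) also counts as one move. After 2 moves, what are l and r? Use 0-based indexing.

l=2, r=6

[0,8] 'o'=='o' → l++,r--
[1,7] 'q'=='q' → l++,r--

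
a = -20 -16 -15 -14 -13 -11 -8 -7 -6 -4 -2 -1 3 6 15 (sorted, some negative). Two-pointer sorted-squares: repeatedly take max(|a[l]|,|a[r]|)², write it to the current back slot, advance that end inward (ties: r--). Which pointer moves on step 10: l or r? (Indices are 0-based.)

[0,14] |-20|>|15| out[14]=400 → l++
[1,14] |-16|>|15| out[13]=256 → l++
[2,14] |-15|<=|15| out[12]=225 → r--
[2,13] |-15|>|6| out[11]=225 → l++
[3,13] |-14|>|6| out[10]=196 → l++
[4,13] |-13|>|6| out[9]=169 → l++
[5,13] |-11|>|6| out[8]=121 → l++
[6,13] |-8|>|6| out[7]=64 → l++
[7,13] |-7|>|6| out[6]=49 → l++
[8,13] |-6|<=|6| out[5]=36 → r--

r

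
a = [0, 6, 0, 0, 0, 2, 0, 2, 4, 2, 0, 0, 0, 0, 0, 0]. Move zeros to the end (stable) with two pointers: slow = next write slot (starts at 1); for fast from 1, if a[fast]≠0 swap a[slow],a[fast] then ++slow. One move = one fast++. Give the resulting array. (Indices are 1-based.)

slow=1 fast=1: a[fast]=0, fast++
slow=1 fast=2: a[fast]=6≠0 swap→a[1]=6, slow++,fast++
slow=2 fast=3: a[fast]=0, fast++
slow=2 fast=4: a[fast]=0, fast++
slow=2 fast=5: a[fast]=0, fast++
slow=2 fast=6: a[fast]=2≠0 swap→a[2]=2, slow++,fast++
slow=3 fast=7: a[fast]=0, fast++
slow=3 fast=8: a[fast]=2≠0 swap→a[3]=2, slow++,fast++
slow=4 fast=9: a[fast]=4≠0 swap→a[4]=4, slow++,fast++
slow=5 fast=10: a[fast]=2≠0 swap→a[5]=2, slow++,fast++
slow=6 fast=11: a[fast]=0, fast++
slow=6 fast=12: a[fast]=0, fast++
slow=6 fast=13: a[fast]=0, fast++
slow=6 fast=14: a[fast]=0, fast++
slow=6 fast=15: a[fast]=0, fast++
slow=6 fast=16: a[fast]=0, fast++

[6, 2, 2, 4, 2, 0, 0, 0, 0, 0, 0, 0, 0, 0, 0, 0]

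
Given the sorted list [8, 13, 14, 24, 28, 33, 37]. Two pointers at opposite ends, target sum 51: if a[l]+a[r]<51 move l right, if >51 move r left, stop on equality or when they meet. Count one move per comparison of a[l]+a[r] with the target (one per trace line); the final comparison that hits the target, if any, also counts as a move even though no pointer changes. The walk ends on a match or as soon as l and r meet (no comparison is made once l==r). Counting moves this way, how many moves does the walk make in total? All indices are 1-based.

[1,7] 8+37=45 <51 → l++
[2,7] 13+37=50 <51 → l++
[3,7] 14+37=51 → found

3 moves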